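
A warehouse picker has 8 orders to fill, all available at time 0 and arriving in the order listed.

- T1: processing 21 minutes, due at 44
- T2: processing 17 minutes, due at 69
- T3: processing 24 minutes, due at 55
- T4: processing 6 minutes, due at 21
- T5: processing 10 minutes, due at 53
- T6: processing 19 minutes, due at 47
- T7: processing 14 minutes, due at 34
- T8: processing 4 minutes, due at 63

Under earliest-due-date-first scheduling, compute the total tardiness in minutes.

150

EDD (increasing due date): T4 T7 T1 T6 T5 T3 T8 T2.
T4: 0→6, due 21, tardiness 0
T7: 6→20, due 34, tardiness 0
T1: 20→41, due 44, tardiness 0
T6: 41→60, due 47, tardiness 13
T5: 60→70, due 53, tardiness 17
T3: 70→94, due 55, tardiness 39
T8: 94→98, due 63, tardiness 35
T2: 98→115, due 69, tardiness 46
Sum = 0+0+0+13+17+39+35+46 = 150.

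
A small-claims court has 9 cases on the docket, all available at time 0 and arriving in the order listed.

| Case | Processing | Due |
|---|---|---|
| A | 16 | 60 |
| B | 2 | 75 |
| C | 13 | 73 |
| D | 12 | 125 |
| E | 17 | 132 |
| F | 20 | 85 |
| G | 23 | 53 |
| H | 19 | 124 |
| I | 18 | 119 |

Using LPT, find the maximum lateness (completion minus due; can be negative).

65

LPT (decreasing processing time): G F H I E A C D B.
G: 0→23, due 53, lateness -30
F: 23→43, due 85, lateness -42
H: 43→62, due 124, lateness -62
I: 62→80, due 119, lateness -39
E: 80→97, due 132, lateness -35
A: 97→113, due 60, lateness 53
C: 113→126, due 73, lateness 53
D: 126→138, due 125, lateness 13
B: 138→140, due 75, lateness 65
Maximum = 65.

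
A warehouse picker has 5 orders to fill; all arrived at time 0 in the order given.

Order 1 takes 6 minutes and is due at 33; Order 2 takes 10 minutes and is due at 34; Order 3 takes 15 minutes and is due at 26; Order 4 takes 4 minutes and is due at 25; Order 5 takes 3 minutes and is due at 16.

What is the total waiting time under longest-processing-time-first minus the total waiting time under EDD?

46

LPT (decreasing processing time): Order 3 Order 2 Order 1 Order 4 Order 5.
Order 3: waits 0, runs 0→15
Order 2: waits 15, runs 15→25
Order 1: waits 25, runs 25→31
Order 4: waits 31, runs 31→35
Order 5: waits 35, runs 35→38
Sum = 0+15+25+31+35 = 106.
EDD (increasing due date): Order 5 Order 4 Order 3 Order 1 Order 2.
Order 5: waits 0, runs 0→3
Order 4: waits 3, runs 3→7
Order 3: waits 7, runs 7→22
Order 1: waits 22, runs 22→28
Order 2: waits 28, runs 28→38
Sum = 0+3+7+22+28 = 60.
Difference = 106 − 60 = 46.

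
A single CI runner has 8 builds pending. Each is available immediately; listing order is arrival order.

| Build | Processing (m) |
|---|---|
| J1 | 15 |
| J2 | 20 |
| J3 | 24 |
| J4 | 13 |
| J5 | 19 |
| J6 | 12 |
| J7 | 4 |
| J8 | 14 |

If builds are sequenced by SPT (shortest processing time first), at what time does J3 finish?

121

SPT (increasing processing time): J7 J6 J4 J8 J1 J5 J2 J3.
J7: 0→4
J6: 4→16
J4: 16→29
J8: 29→43
J1: 43→58
J5: 58→77
J2: 77→97
J3: 97→121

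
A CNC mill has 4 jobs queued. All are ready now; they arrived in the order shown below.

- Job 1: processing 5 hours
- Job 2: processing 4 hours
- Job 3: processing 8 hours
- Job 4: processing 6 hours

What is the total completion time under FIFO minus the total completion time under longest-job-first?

FIFO (arrival order): Job 1 Job 2 Job 3 Job 4.
Job 1: 0→5
Job 2: 5→9
Job 3: 9→17
Job 4: 17→23
Sum = 5+9+17+23 = 54.
LPT (decreasing processing time): Job 3 Job 4 Job 1 Job 2.
Job 3: 0→8
Job 4: 8→14
Job 1: 14→19
Job 2: 19→23
Sum = 8+14+19+23 = 64.
Difference = 54 − 64 = -10.

-10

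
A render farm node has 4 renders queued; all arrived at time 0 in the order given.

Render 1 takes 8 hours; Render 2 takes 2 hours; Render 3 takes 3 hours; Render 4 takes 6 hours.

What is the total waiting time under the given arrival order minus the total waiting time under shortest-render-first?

13

FIFO (arrival order): Render 1 Render 2 Render 3 Render 4.
Render 1: waits 0, runs 0→8
Render 2: waits 8, runs 8→10
Render 3: waits 10, runs 10→13
Render 4: waits 13, runs 13→19
Sum = 0+8+10+13 = 31.
SPT (increasing processing time): Render 2 Render 3 Render 4 Render 1.
Render 2: waits 0, runs 0→2
Render 3: waits 2, runs 2→5
Render 4: waits 5, runs 5→11
Render 1: waits 11, runs 11→19
Sum = 0+2+5+11 = 18.
Difference = 31 − 18 = 13.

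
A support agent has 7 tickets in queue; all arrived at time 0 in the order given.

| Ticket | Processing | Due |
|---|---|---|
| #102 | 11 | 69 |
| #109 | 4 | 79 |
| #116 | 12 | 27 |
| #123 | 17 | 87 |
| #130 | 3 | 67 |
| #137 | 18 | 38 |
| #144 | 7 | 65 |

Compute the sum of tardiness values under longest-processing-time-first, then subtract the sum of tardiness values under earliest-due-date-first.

LPT (decreasing processing time): #137 #123 #116 #102 #144 #109 #130.
#137: 0→18, due 38, tardiness 0
#123: 18→35, due 87, tardiness 0
#116: 35→47, due 27, tardiness 20
#102: 47→58, due 69, tardiness 0
#144: 58→65, due 65, tardiness 0
#109: 65→69, due 79, tardiness 0
#130: 69→72, due 67, tardiness 5
Sum = 0+0+20+0+0+0+5 = 25.
EDD (increasing due date): #116 #137 #144 #130 #102 #109 #123.
#116: 0→12, due 27, tardiness 0
#137: 12→30, due 38, tardiness 0
#144: 30→37, due 65, tardiness 0
#130: 37→40, due 67, tardiness 0
#102: 40→51, due 69, tardiness 0
#109: 51→55, due 79, tardiness 0
#123: 55→72, due 87, tardiness 0
Sum = 0+0+0+0+0+0+0 = 0.
Difference = 25 − 0 = 25.

25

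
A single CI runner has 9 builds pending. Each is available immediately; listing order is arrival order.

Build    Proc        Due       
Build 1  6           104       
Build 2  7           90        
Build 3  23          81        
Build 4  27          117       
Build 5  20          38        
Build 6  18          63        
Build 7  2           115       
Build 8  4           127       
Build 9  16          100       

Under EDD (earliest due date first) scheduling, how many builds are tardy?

EDD (increasing due date): Build 5 Build 6 Build 3 Build 2 Build 9 Build 1 Build 7 Build 4 Build 8.
Build 5: 0→20, due 38, tardiness 0
Build 6: 20→38, due 63, tardiness 0
Build 3: 38→61, due 81, tardiness 0
Build 2: 61→68, due 90, tardiness 0
Build 9: 68→84, due 100, tardiness 0
Build 1: 84→90, due 104, tardiness 0
Build 7: 90→92, due 115, tardiness 0
Build 4: 92→119, due 117, tardiness 2
Build 8: 119→123, due 127, tardiness 0
Late builds: 1.

1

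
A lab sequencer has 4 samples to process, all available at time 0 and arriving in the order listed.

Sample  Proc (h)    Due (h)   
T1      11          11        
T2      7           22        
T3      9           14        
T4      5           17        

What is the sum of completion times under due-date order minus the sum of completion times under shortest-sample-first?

18

EDD (increasing due date): T1 T3 T4 T2.
T1: 0→11
T3: 11→20
T4: 20→25
T2: 25→32
Sum = 11+20+25+32 = 88.
SPT (increasing processing time): T4 T2 T3 T1.
T4: 0→5
T2: 5→12
T3: 12→21
T1: 21→32
Sum = 5+12+21+32 = 70.
Difference = 88 − 70 = 18.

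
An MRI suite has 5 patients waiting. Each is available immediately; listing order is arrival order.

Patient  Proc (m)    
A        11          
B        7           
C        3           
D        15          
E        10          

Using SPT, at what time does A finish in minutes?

SPT (increasing processing time): C B E A D.
C: 0→3
B: 3→10
E: 10→20
A: 20→31

31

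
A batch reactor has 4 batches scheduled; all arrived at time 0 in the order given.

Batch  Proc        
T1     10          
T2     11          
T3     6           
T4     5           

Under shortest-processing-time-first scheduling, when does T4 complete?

SPT (increasing processing time): T4 T3 T1 T2.
T4: 0→5

5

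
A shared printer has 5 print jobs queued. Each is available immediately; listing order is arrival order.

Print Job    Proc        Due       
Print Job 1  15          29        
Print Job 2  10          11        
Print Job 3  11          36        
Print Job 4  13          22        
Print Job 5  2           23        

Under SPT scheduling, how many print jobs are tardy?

SPT (increasing processing time): Print Job 5 Print Job 2 Print Job 3 Print Job 4 Print Job 1.
Print Job 5: 0→2, due 23, tardiness 0
Print Job 2: 2→12, due 11, tardiness 1
Print Job 3: 12→23, due 36, tardiness 0
Print Job 4: 23→36, due 22, tardiness 14
Print Job 1: 36→51, due 29, tardiness 22
Late print jobs: 3.

3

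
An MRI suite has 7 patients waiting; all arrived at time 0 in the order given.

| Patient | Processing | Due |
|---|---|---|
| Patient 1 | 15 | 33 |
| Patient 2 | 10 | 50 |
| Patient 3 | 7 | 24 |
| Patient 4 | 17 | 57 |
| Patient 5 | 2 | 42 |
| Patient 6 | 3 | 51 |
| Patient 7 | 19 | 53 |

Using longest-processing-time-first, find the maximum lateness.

44

LPT (decreasing processing time): Patient 7 Patient 4 Patient 1 Patient 2 Patient 3 Patient 6 Patient 5.
Patient 7: 0→19, due 53, lateness -34
Patient 4: 19→36, due 57, lateness -21
Patient 1: 36→51, due 33, lateness 18
Patient 2: 51→61, due 50, lateness 11
Patient 3: 61→68, due 24, lateness 44
Patient 6: 68→71, due 51, lateness 20
Patient 5: 71→73, due 42, lateness 31
Maximum = 44.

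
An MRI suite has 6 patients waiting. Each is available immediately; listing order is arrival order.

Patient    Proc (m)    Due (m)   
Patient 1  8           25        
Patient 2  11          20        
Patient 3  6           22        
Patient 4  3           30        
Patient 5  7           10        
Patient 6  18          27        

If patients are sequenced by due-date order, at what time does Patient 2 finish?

18

EDD (increasing due date): Patient 5 Patient 2 Patient 3 Patient 1 Patient 6 Patient 4.
Patient 5: 0→7
Patient 2: 7→18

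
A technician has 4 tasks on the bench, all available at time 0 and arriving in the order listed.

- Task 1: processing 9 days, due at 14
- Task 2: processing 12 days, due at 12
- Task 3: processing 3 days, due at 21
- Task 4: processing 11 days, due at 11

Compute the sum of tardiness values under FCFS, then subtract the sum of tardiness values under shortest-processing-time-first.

FIFO (arrival order): Task 1 Task 2 Task 3 Task 4.
Task 1: 0→9, due 14, tardiness 0
Task 2: 9→21, due 12, tardiness 9
Task 3: 21→24, due 21, tardiness 3
Task 4: 24→35, due 11, tardiness 24
Sum = 0+9+3+24 = 36.
SPT (increasing processing time): Task 3 Task 1 Task 4 Task 2.
Task 3: 0→3, due 21, tardiness 0
Task 1: 3→12, due 14, tardiness 0
Task 4: 12→23, due 11, tardiness 12
Task 2: 23→35, due 12, tardiness 23
Sum = 0+0+12+23 = 35.
Difference = 36 − 35 = 1.

1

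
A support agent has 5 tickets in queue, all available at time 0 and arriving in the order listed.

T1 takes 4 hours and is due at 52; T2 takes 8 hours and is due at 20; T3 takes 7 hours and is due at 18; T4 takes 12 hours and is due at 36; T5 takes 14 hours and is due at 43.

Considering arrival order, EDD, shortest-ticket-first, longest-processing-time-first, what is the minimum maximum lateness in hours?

-2

FIFO (arrival order): T1 T2 T3 T4 T5.
T1: 0→4, due 52, lateness -48
T2: 4→12, due 20, lateness -8
T3: 12→19, due 18, lateness 1
T4: 19→31, due 36, lateness -5
T5: 31→45, due 43, lateness 2
Maximum = 2.
EDD (increasing due date): T3 T2 T4 T5 T1.
T3: 0→7, due 18, lateness -11
T2: 7→15, due 20, lateness -5
T4: 15→27, due 36, lateness -9
T5: 27→41, due 43, lateness -2
T1: 41→45, due 52, lateness -7
Maximum = -2.
SPT (increasing processing time): T1 T3 T2 T4 T5.
T1: 0→4, due 52, lateness -48
T3: 4→11, due 18, lateness -7
T2: 11→19, due 20, lateness -1
T4: 19→31, due 36, lateness -5
T5: 31→45, due 43, lateness 2
Maximum = 2.
LPT (decreasing processing time): T5 T4 T2 T3 T1.
T5: 0→14, due 43, lateness -29
T4: 14→26, due 36, lateness -10
T2: 26→34, due 20, lateness 14
T3: 34→41, due 18, lateness 23
T1: 41→45, due 52, lateness -7
Maximum = 23.
FIFO 2, EDD -2, SPT 2, LPT 23 → minimum -2.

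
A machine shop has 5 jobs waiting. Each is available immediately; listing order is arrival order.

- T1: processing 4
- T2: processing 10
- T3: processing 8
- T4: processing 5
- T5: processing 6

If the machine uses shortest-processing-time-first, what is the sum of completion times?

84

SPT (increasing processing time): T1 T4 T5 T3 T2.
T1: 0→4
T4: 4→9
T5: 9→15
T3: 15→23
T2: 23→33
Sum = 4+9+15+23+33 = 84.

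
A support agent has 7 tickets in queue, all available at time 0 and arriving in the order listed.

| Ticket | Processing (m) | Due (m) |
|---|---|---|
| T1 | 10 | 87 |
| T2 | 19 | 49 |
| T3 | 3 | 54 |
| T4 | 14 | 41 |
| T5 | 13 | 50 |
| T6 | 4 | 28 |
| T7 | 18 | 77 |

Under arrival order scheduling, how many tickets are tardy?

FIFO (arrival order): T1 T2 T3 T4 T5 T6 T7.
T1: 0→10, due 87, tardiness 0
T2: 10→29, due 49, tardiness 0
T3: 29→32, due 54, tardiness 0
T4: 32→46, due 41, tardiness 5
T5: 46→59, due 50, tardiness 9
T6: 59→63, due 28, tardiness 35
T7: 63→81, due 77, tardiness 4
Late tickets: 4.

4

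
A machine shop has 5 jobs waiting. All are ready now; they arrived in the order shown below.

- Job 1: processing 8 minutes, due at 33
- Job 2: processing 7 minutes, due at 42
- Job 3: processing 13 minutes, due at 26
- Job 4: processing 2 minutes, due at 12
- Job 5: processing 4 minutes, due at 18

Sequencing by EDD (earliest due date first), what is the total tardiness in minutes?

EDD (increasing due date): Job 4 Job 5 Job 3 Job 1 Job 2.
Job 4: 0→2, due 12, tardiness 0
Job 5: 2→6, due 18, tardiness 0
Job 3: 6→19, due 26, tardiness 0
Job 1: 19→27, due 33, tardiness 0
Job 2: 27→34, due 42, tardiness 0
Sum = 0+0+0+0+0 = 0.

0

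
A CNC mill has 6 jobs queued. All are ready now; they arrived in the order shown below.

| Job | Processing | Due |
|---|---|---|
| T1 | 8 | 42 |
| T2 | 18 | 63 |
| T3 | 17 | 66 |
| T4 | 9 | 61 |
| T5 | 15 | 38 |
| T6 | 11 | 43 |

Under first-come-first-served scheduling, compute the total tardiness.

FIFO (arrival order): T1 T2 T3 T4 T5 T6.
T1: 0→8, due 42, tardiness 0
T2: 8→26, due 63, tardiness 0
T3: 26→43, due 66, tardiness 0
T4: 43→52, due 61, tardiness 0
T5: 52→67, due 38, tardiness 29
T6: 67→78, due 43, tardiness 35
Sum = 0+0+0+0+29+35 = 64.

64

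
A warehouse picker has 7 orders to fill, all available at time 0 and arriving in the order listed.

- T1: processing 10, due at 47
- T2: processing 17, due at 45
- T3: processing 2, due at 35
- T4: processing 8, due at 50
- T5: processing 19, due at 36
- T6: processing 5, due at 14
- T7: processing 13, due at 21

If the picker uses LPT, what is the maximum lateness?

LPT (decreasing processing time): T5 T2 T7 T1 T4 T6 T3.
T5: 0→19, due 36, lateness -17
T2: 19→36, due 45, lateness -9
T7: 36→49, due 21, lateness 28
T1: 49→59, due 47, lateness 12
T4: 59→67, due 50, lateness 17
T6: 67→72, due 14, lateness 58
T3: 72→74, due 35, lateness 39
Maximum = 58.

58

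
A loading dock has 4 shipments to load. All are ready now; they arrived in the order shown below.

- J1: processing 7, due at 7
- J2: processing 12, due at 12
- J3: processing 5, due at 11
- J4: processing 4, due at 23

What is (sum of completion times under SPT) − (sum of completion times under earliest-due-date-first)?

-14

SPT (increasing processing time): J4 J3 J1 J2.
J4: 0→4
J3: 4→9
J1: 9→16
J2: 16→28
Sum = 4+9+16+28 = 57.
EDD (increasing due date): J1 J3 J2 J4.
J1: 0→7
J3: 7→12
J2: 12→24
J4: 24→28
Sum = 7+12+24+28 = 71.
Difference = 57 − 71 = -14.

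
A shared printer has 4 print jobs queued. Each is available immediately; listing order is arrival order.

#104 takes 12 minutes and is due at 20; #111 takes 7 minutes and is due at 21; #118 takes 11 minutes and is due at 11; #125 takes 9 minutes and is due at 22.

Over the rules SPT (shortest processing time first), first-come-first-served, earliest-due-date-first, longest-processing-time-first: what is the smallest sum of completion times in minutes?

89

SPT (increasing processing time): #111 #125 #118 #104.
#111: 0→7
#125: 7→16
#118: 16→27
#104: 27→39
Sum = 7+16+27+39 = 89.
FIFO (arrival order): #104 #111 #118 #125.
#104: 0→12
#111: 12→19
#118: 19→30
#125: 30→39
Sum = 12+19+30+39 = 100.
EDD (increasing due date): #118 #104 #111 #125.
#118: 0→11
#104: 11→23
#111: 23→30
#125: 30→39
Sum = 11+23+30+39 = 103.
LPT (decreasing processing time): #104 #118 #125 #111.
#104: 0→12
#118: 12→23
#125: 23→32
#111: 32→39
Sum = 12+23+32+39 = 106.
SPT 89, FIFO 100, EDD 103, LPT 106 → minimum 89.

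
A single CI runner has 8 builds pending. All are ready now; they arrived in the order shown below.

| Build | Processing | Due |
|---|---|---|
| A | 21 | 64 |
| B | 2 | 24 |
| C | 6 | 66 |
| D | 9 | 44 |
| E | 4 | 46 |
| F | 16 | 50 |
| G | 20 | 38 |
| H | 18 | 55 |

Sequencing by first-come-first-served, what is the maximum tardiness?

FIFO (arrival order): A B C D E F G H.
A: 0→21, due 64, tardiness 0
B: 21→23, due 24, tardiness 0
C: 23→29, due 66, tardiness 0
D: 29→38, due 44, tardiness 0
E: 38→42, due 46, tardiness 0
F: 42→58, due 50, tardiness 8
G: 58→78, due 38, tardiness 40
H: 78→96, due 55, tardiness 41
Maximum = 41.

41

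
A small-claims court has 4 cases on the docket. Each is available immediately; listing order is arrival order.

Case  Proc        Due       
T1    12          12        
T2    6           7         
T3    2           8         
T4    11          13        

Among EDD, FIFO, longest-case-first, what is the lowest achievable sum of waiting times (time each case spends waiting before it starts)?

EDD (increasing due date): T2 T3 T1 T4.
T2: waits 0, runs 0→6
T3: waits 6, runs 6→8
T1: waits 8, runs 8→20
T4: waits 20, runs 20→31
Sum = 0+6+8+20 = 34.
FIFO (arrival order): T1 T2 T3 T4.
T1: waits 0, runs 0→12
T2: waits 12, runs 12→18
T3: waits 18, runs 18→20
T4: waits 20, runs 20→31
Sum = 0+12+18+20 = 50.
LPT (decreasing processing time): T1 T4 T2 T3.
T1: waits 0, runs 0→12
T4: waits 12, runs 12→23
T2: waits 23, runs 23→29
T3: waits 29, runs 29→31
Sum = 0+12+23+29 = 64.
EDD 34, FIFO 50, LPT 64 → minimum 34.

34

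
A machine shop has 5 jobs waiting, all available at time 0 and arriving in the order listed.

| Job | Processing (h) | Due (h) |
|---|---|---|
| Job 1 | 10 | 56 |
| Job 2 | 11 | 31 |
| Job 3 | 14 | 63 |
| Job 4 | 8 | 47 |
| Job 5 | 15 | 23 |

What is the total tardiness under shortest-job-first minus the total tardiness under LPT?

15

SPT (increasing processing time): Job 4 Job 1 Job 2 Job 3 Job 5.
Job 4: 0→8, due 47, tardiness 0
Job 1: 8→18, due 56, tardiness 0
Job 2: 18→29, due 31, tardiness 0
Job 3: 29→43, due 63, tardiness 0
Job 5: 43→58, due 23, tardiness 35
Sum = 0+0+0+0+35 = 35.
LPT (decreasing processing time): Job 5 Job 3 Job 2 Job 1 Job 4.
Job 5: 0→15, due 23, tardiness 0
Job 3: 15→29, due 63, tardiness 0
Job 2: 29→40, due 31, tardiness 9
Job 1: 40→50, due 56, tardiness 0
Job 4: 50→58, due 47, tardiness 11
Sum = 0+0+9+0+11 = 20.
Difference = 35 − 20 = 15.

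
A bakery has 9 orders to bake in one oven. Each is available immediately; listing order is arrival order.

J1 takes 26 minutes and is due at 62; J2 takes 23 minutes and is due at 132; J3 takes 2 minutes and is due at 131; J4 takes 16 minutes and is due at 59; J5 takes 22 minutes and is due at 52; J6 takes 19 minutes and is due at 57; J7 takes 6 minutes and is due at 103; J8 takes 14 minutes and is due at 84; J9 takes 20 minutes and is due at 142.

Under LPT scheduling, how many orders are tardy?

LPT (decreasing processing time): J1 J2 J5 J9 J6 J4 J8 J7 J3.
J1: 0→26, due 62, tardiness 0
J2: 26→49, due 132, tardiness 0
J5: 49→71, due 52, tardiness 19
J9: 71→91, due 142, tardiness 0
J6: 91→110, due 57, tardiness 53
J4: 110→126, due 59, tardiness 67
J8: 126→140, due 84, tardiness 56
J7: 140→146, due 103, tardiness 43
J3: 146→148, due 131, tardiness 17
Late orders: 6.

6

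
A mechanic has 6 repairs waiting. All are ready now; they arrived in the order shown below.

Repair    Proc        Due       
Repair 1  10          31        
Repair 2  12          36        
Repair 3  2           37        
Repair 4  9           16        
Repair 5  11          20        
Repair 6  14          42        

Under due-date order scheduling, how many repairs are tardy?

EDD (increasing due date): Repair 4 Repair 5 Repair 1 Repair 2 Repair 3 Repair 6.
Repair 4: 0→9, due 16, tardiness 0
Repair 5: 9→20, due 20, tardiness 0
Repair 1: 20→30, due 31, tardiness 0
Repair 2: 30→42, due 36, tardiness 6
Repair 3: 42→44, due 37, tardiness 7
Repair 6: 44→58, due 42, tardiness 16
Late repairs: 3.

3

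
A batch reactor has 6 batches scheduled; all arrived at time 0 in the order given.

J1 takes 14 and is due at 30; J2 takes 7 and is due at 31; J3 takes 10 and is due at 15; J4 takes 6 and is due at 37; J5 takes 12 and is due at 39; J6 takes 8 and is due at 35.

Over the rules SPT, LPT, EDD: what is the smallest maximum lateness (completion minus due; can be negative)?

18

SPT (increasing processing time): J4 J2 J6 J3 J5 J1.
J4: 0→6, due 37, lateness -31
J2: 6→13, due 31, lateness -18
J6: 13→21, due 35, lateness -14
J3: 21→31, due 15, lateness 16
J5: 31→43, due 39, lateness 4
J1: 43→57, due 30, lateness 27
Maximum = 27.
LPT (decreasing processing time): J1 J5 J3 J6 J2 J4.
J1: 0→14, due 30, lateness -16
J5: 14→26, due 39, lateness -13
J3: 26→36, due 15, lateness 21
J6: 36→44, due 35, lateness 9
J2: 44→51, due 31, lateness 20
J4: 51→57, due 37, lateness 20
Maximum = 21.
EDD (increasing due date): J3 J1 J2 J6 J4 J5.
J3: 0→10, due 15, lateness -5
J1: 10→24, due 30, lateness -6
J2: 24→31, due 31, lateness 0
J6: 31→39, due 35, lateness 4
J4: 39→45, due 37, lateness 8
J5: 45→57, due 39, lateness 18
Maximum = 18.
SPT 27, LPT 21, EDD 18 → minimum 18.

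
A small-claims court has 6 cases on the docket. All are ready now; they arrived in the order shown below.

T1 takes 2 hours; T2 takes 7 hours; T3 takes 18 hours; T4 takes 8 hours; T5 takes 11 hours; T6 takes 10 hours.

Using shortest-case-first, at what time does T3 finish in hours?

SPT (increasing processing time): T1 T2 T4 T6 T5 T3.
T1: 0→2
T2: 2→9
T4: 9→17
T6: 17→27
T5: 27→38
T3: 38→56

56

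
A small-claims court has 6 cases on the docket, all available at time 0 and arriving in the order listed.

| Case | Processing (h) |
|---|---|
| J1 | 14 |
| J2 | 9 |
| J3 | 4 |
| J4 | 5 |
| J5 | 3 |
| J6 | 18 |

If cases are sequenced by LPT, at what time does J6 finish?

18

LPT (decreasing processing time): J6 J1 J2 J4 J3 J5.
J6: 0→18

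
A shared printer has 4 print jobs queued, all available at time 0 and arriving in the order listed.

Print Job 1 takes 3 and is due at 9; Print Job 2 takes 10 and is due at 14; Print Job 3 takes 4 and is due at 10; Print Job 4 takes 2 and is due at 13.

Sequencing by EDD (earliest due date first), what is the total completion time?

EDD (increasing due date): Print Job 1 Print Job 3 Print Job 4 Print Job 2.
Print Job 1: 0→3
Print Job 3: 3→7
Print Job 4: 7→9
Print Job 2: 9→19
Sum = 3+7+9+19 = 38.

38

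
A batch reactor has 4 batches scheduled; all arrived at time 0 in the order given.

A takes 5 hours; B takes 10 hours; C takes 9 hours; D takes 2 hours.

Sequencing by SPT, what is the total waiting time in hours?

25

SPT (increasing processing time): D A C B.
D: waits 0, runs 0→2
A: waits 2, runs 2→7
C: waits 7, runs 7→16
B: waits 16, runs 16→26
Sum = 0+2+7+16 = 25.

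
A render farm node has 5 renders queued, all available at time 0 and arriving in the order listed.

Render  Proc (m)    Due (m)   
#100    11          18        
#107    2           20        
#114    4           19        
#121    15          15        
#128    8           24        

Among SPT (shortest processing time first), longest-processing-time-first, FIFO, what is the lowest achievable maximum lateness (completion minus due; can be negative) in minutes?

SPT (increasing processing time): #107 #114 #128 #100 #121.
#107: 0→2, due 20, lateness -18
#114: 2→6, due 19, lateness -13
#128: 6→14, due 24, lateness -10
#100: 14→25, due 18, lateness 7
#121: 25→40, due 15, lateness 25
Maximum = 25.
LPT (decreasing processing time): #121 #100 #128 #114 #107.
#121: 0→15, due 15, lateness 0
#100: 15→26, due 18, lateness 8
#128: 26→34, due 24, lateness 10
#114: 34→38, due 19, lateness 19
#107: 38→40, due 20, lateness 20
Maximum = 20.
FIFO (arrival order): #100 #107 #114 #121 #128.
#100: 0→11, due 18, lateness -7
#107: 11→13, due 20, lateness -7
#114: 13→17, due 19, lateness -2
#121: 17→32, due 15, lateness 17
#128: 32→40, due 24, lateness 16
Maximum = 17.
SPT 25, LPT 20, FIFO 17 → minimum 17.

17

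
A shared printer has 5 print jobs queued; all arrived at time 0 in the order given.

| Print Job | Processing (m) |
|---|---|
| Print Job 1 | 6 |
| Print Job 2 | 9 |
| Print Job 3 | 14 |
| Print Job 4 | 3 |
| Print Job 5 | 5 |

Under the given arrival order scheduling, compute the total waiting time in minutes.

82

FIFO (arrival order): Print Job 1 Print Job 2 Print Job 3 Print Job 4 Print Job 5.
Print Job 1: waits 0, runs 0→6
Print Job 2: waits 6, runs 6→15
Print Job 3: waits 15, runs 15→29
Print Job 4: waits 29, runs 29→32
Print Job 5: waits 32, runs 32→37
Sum = 0+6+15+29+32 = 82.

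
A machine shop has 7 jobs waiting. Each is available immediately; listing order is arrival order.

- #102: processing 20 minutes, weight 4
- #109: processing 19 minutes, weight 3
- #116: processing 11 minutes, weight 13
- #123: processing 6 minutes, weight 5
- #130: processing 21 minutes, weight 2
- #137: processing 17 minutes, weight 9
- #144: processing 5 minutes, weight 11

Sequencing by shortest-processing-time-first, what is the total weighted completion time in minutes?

1431

SPT (increasing processing time): #144 #123 #116 #137 #109 #102 #130.
#144: finishes 5, weight 11, w·C = 55
#123: finishes 11, weight 5, w·C = 55
#116: finishes 22, weight 13, w·C = 286
#137: finishes 39, weight 9, w·C = 351
#109: finishes 58, weight 3, w·C = 174
#102: finishes 78, weight 4, w·C = 312
#130: finishes 99, weight 2, w·C = 198
Sum = 55+55+286+351+174+312+198 = 1431.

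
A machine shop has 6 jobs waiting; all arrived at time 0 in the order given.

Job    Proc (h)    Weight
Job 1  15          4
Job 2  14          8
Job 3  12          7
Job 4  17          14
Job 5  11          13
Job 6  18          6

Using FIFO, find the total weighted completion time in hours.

2810

FIFO (arrival order): Job 1 Job 2 Job 3 Job 4 Job 5 Job 6.
Job 1: finishes 15, weight 4, w·C = 60
Job 2: finishes 29, weight 8, w·C = 232
Job 3: finishes 41, weight 7, w·C = 287
Job 4: finishes 58, weight 14, w·C = 812
Job 5: finishes 69, weight 13, w·C = 897
Job 6: finishes 87, weight 6, w·C = 522
Sum = 60+232+287+812+897+522 = 2810.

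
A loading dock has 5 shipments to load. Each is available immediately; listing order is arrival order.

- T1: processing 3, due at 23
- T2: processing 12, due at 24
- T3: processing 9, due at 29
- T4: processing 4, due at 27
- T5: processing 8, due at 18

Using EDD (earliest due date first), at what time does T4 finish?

27

EDD (increasing due date): T5 T1 T2 T4 T3.
T5: 0→8
T1: 8→11
T2: 11→23
T4: 23→27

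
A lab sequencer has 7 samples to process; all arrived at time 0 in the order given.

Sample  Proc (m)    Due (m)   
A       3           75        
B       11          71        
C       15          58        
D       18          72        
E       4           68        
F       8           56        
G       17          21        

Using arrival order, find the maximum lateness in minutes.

55

FIFO (arrival order): A B C D E F G.
A: 0→3, due 75, lateness -72
B: 3→14, due 71, lateness -57
C: 14→29, due 58, lateness -29
D: 29→47, due 72, lateness -25
E: 47→51, due 68, lateness -17
F: 51→59, due 56, lateness 3
G: 59→76, due 21, lateness 55
Maximum = 55.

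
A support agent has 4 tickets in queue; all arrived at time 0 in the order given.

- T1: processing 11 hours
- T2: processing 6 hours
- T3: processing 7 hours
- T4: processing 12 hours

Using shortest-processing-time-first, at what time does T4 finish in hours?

SPT (increasing processing time): T2 T3 T1 T4.
T2: 0→6
T3: 6→13
T1: 13→24
T4: 24→36

36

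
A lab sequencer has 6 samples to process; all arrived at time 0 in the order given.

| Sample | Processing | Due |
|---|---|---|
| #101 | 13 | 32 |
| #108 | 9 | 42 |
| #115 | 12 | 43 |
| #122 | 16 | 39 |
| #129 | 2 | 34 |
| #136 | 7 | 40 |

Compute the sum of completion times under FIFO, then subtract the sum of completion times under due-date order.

27

FIFO (arrival order): #101 #108 #115 #122 #129 #136.
#101: 0→13
#108: 13→22
#115: 22→34
#122: 34→50
#129: 50→52
#136: 52→59
Sum = 13+22+34+50+52+59 = 230.
EDD (increasing due date): #101 #129 #122 #136 #108 #115.
#101: 0→13
#129: 13→15
#122: 15→31
#136: 31→38
#108: 38→47
#115: 47→59
Sum = 13+15+31+38+47+59 = 203.
Difference = 230 − 203 = 27.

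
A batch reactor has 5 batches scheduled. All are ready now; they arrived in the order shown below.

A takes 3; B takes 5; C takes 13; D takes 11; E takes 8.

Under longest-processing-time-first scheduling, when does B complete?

LPT (decreasing processing time): C D E B A.
C: 0→13
D: 13→24
E: 24→32
B: 32→37

37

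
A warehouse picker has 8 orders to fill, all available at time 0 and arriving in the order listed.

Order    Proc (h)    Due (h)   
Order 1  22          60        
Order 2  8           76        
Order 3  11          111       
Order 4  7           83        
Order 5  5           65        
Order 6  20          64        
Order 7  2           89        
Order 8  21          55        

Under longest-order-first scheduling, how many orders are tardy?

LPT (decreasing processing time): Order 1 Order 8 Order 6 Order 3 Order 2 Order 4 Order 5 Order 7.
Order 1: 0→22, due 60, tardiness 0
Order 8: 22→43, due 55, tardiness 0
Order 6: 43→63, due 64, tardiness 0
Order 3: 63→74, due 111, tardiness 0
Order 2: 74→82, due 76, tardiness 6
Order 4: 82→89, due 83, tardiness 6
Order 5: 89→94, due 65, tardiness 29
Order 7: 94→96, due 89, tardiness 7
Late orders: 4.

4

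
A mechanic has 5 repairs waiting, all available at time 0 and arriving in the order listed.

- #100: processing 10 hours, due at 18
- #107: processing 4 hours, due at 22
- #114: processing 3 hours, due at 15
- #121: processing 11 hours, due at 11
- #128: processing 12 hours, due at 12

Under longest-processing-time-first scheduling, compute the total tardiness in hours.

LPT (decreasing processing time): #128 #121 #100 #107 #114.
#128: 0→12, due 12, tardiness 0
#121: 12→23, due 11, tardiness 12
#100: 23→33, due 18, tardiness 15
#107: 33→37, due 22, tardiness 15
#114: 37→40, due 15, tardiness 25
Sum = 0+12+15+15+25 = 67.

67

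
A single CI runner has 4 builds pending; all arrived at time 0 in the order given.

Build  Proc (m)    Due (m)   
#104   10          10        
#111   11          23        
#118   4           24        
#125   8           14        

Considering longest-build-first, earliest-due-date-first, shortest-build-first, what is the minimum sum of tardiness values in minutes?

LPT (decreasing processing time): #111 #104 #125 #118.
#111: 0→11, due 23, tardiness 0
#104: 11→21, due 10, tardiness 11
#125: 21→29, due 14, tardiness 15
#118: 29→33, due 24, tardiness 9
Sum = 0+11+15+9 = 35.
EDD (increasing due date): #104 #125 #111 #118.
#104: 0→10, due 10, tardiness 0
#125: 10→18, due 14, tardiness 4
#111: 18→29, due 23, tardiness 6
#118: 29→33, due 24, tardiness 9
Sum = 0+4+6+9 = 19.
SPT (increasing processing time): #118 #125 #104 #111.
#118: 0→4, due 24, tardiness 0
#125: 4→12, due 14, tardiness 0
#104: 12→22, due 10, tardiness 12
#111: 22→33, due 23, tardiness 10
Sum = 0+0+12+10 = 22.
LPT 35, EDD 19, SPT 22 → minimum 19.

19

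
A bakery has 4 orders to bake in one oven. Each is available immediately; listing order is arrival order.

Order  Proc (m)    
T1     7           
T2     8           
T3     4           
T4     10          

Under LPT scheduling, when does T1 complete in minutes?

LPT (decreasing processing time): T4 T2 T1 T3.
T4: 0→10
T2: 10→18
T1: 18→25

25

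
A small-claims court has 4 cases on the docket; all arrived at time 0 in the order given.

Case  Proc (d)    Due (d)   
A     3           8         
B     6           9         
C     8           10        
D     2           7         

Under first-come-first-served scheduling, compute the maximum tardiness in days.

FIFO (arrival order): A B C D.
A: 0→3, due 8, tardiness 0
B: 3→9, due 9, tardiness 0
C: 9→17, due 10, tardiness 7
D: 17→19, due 7, tardiness 12
Maximum = 12.

12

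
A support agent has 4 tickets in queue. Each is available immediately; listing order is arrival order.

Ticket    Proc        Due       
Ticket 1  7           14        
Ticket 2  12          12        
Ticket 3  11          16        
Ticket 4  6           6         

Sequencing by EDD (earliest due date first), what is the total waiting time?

EDD (increasing due date): Ticket 4 Ticket 2 Ticket 1 Ticket 3.
Ticket 4: waits 0, runs 0→6
Ticket 2: waits 6, runs 6→18
Ticket 1: waits 18, runs 18→25
Ticket 3: waits 25, runs 25→36
Sum = 0+6+18+25 = 49.

49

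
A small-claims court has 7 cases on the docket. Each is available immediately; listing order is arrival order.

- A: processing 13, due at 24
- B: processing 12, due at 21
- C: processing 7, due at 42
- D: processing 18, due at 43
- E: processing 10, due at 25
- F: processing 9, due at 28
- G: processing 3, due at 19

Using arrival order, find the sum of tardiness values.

FIFO (arrival order): A B C D E F G.
A: 0→13, due 24, tardiness 0
B: 13→25, due 21, tardiness 4
C: 25→32, due 42, tardiness 0
D: 32→50, due 43, tardiness 7
E: 50→60, due 25, tardiness 35
F: 60→69, due 28, tardiness 41
G: 69→72, due 19, tardiness 53
Sum = 0+4+0+7+35+41+53 = 140.

140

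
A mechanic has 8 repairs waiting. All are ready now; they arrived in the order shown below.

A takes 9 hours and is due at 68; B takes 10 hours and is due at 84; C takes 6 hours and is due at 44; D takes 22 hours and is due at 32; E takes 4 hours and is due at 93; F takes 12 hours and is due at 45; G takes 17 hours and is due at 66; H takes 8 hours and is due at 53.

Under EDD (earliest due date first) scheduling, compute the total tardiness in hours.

6

EDD (increasing due date): D C F H G A B E.
D: 0→22, due 32, tardiness 0
C: 22→28, due 44, tardiness 0
F: 28→40, due 45, tardiness 0
H: 40→48, due 53, tardiness 0
G: 48→65, due 66, tardiness 0
A: 65→74, due 68, tardiness 6
B: 74→84, due 84, tardiness 0
E: 84→88, due 93, tardiness 0
Sum = 0+0+0+0+0+6+0+0 = 6.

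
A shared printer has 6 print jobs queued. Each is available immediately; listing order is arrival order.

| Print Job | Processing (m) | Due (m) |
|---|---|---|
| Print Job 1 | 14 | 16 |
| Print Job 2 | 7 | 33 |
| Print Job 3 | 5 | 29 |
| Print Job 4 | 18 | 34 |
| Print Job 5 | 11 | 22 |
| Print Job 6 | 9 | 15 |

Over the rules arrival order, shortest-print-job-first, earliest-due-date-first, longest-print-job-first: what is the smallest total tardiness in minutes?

72

FIFO (arrival order): Print Job 1 Print Job 2 Print Job 3 Print Job 4 Print Job 5 Print Job 6.
Print Job 1: 0→14, due 16, tardiness 0
Print Job 2: 14→21, due 33, tardiness 0
Print Job 3: 21→26, due 29, tardiness 0
Print Job 4: 26→44, due 34, tardiness 10
Print Job 5: 44→55, due 22, tardiness 33
Print Job 6: 55→64, due 15, tardiness 49
Sum = 0+0+0+10+33+49 = 92.
SPT (increasing processing time): Print Job 3 Print Job 2 Print Job 6 Print Job 5 Print Job 1 Print Job 4.
Print Job 3: 0→5, due 29, tardiness 0
Print Job 2: 5→12, due 33, tardiness 0
Print Job 6: 12→21, due 15, tardiness 6
Print Job 5: 21→32, due 22, tardiness 10
Print Job 1: 32→46, due 16, tardiness 30
Print Job 4: 46→64, due 34, tardiness 30
Sum = 0+0+6+10+30+30 = 76.
EDD (increasing due date): Print Job 6 Print Job 1 Print Job 5 Print Job 3 Print Job 2 Print Job 4.
Print Job 6: 0→9, due 15, tardiness 0
Print Job 1: 9→23, due 16, tardiness 7
Print Job 5: 23→34, due 22, tardiness 12
Print Job 3: 34→39, due 29, tardiness 10
Print Job 2: 39→46, due 33, tardiness 13
Print Job 4: 46→64, due 34, tardiness 30
Sum = 0+7+12+10+13+30 = 72.
LPT (decreasing processing time): Print Job 4 Print Job 1 Print Job 5 Print Job 6 Print Job 2 Print Job 3.
Print Job 4: 0→18, due 34, tardiness 0
Print Job 1: 18→32, due 16, tardiness 16
Print Job 5: 32→43, due 22, tardiness 21
Print Job 6: 43→52, due 15, tardiness 37
Print Job 2: 52→59, due 33, tardiness 26
Print Job 3: 59→64, due 29, tardiness 35
Sum = 0+16+21+37+26+35 = 135.
FIFO 92, SPT 76, EDD 72, LPT 135 → minimum 72.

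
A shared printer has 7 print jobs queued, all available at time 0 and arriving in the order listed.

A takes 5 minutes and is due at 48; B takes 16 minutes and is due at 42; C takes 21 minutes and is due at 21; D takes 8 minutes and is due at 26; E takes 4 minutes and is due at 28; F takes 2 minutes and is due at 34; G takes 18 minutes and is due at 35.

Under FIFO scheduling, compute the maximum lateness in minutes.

39

FIFO (arrival order): A B C D E F G.
A: 0→5, due 48, lateness -43
B: 5→21, due 42, lateness -21
C: 21→42, due 21, lateness 21
D: 42→50, due 26, lateness 24
E: 50→54, due 28, lateness 26
F: 54→56, due 34, lateness 22
G: 56→74, due 35, lateness 39
Maximum = 39.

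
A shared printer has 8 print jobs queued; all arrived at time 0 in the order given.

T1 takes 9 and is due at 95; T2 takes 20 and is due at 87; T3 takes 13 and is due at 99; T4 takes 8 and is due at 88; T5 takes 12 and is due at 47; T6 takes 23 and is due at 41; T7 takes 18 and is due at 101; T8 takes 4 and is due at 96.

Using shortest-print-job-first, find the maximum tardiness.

66

SPT (increasing processing time): T8 T4 T1 T5 T3 T7 T2 T6.
T8: 0→4, due 96, tardiness 0
T4: 4→12, due 88, tardiness 0
T1: 12→21, due 95, tardiness 0
T5: 21→33, due 47, tardiness 0
T3: 33→46, due 99, tardiness 0
T7: 46→64, due 101, tardiness 0
T2: 64→84, due 87, tardiness 0
T6: 84→107, due 41, tardiness 66
Maximum = 66.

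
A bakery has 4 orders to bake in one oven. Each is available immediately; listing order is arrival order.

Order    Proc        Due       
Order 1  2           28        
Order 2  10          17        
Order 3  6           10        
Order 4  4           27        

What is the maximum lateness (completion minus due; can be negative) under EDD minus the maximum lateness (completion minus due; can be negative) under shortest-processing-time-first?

EDD (increasing due date): Order 3 Order 2 Order 4 Order 1.
Order 3: 0→6, due 10, lateness -4
Order 2: 6→16, due 17, lateness -1
Order 4: 16→20, due 27, lateness -7
Order 1: 20→22, due 28, lateness -6
Maximum = -1.
SPT (increasing processing time): Order 1 Order 4 Order 3 Order 2.
Order 1: 0→2, due 28, lateness -26
Order 4: 2→6, due 27, lateness -21
Order 3: 6→12, due 10, lateness 2
Order 2: 12→22, due 17, lateness 5
Maximum = 5.
Difference = -1 − 5 = -6.

-6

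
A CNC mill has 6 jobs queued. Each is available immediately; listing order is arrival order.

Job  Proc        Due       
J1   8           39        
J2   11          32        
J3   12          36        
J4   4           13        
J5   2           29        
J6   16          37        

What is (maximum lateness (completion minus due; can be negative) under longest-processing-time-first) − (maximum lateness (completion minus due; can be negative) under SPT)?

LPT (decreasing processing time): J6 J3 J2 J1 J4 J5.
J6: 0→16, due 37, lateness -21
J3: 16→28, due 36, lateness -8
J2: 28→39, due 32, lateness 7
J1: 39→47, due 39, lateness 8
J4: 47→51, due 13, lateness 38
J5: 51→53, due 29, lateness 24
Maximum = 38.
SPT (increasing processing time): J5 J4 J1 J2 J3 J6.
J5: 0→2, due 29, lateness -27
J4: 2→6, due 13, lateness -7
J1: 6→14, due 39, lateness -25
J2: 14→25, due 32, lateness -7
J3: 25→37, due 36, lateness 1
J6: 37→53, due 37, lateness 16
Maximum = 16.
Difference = 38 − 16 = 22.

22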